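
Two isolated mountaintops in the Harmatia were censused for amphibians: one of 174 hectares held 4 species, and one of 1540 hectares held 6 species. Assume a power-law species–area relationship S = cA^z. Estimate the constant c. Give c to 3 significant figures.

z = ln(S₂/S₁) / ln(A₂/A₁) = ln(6/4) / ln(1540/174) = 0.4055 / 2.1805 = 0.1860
c = S₁ / A₁^z = 4 / 174^0.1860 = 4 / 2.61 = 1.533

1.53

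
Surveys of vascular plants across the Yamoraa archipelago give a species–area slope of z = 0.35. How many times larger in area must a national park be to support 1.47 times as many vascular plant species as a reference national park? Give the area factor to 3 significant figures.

3.01

(A₂/A₁)^0.35 = 1.47, so A₂/A₁ = 1.47^(1/0.35) = 1.47^2.857
ln(A₂/A₁) = ln 1.47 / 0.35 = 0.3853 / 0.35 = 1.1007
A₂/A₁ = e^1.1007 ≈ 3.006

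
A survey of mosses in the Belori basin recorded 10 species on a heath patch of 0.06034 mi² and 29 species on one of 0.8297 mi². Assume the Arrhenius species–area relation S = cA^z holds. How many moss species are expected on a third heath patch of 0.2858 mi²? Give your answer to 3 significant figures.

18.8

z = ln(29/10) / ln(0.8297/0.06034) = 1.0647 / 2.6211 = 0.4062
c = 10 / 0.06034^0.4062 = 10 / 0.3196 = 31.28
S₃ = 31.28 × 0.2858^0.4062 = 31.28 × 0.6012 ≈ 18.81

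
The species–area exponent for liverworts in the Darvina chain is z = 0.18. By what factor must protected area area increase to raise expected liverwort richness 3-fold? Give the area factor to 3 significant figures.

(A₂/A₁)^0.18 = 3, so A₂/A₁ = 3^(1/0.18) = 3^5.556
ln(A₂/A₁) = ln 3 / 0.18 = 1.0986 / 0.18 = 6.1034
A₂/A₁ = e^6.1034 ≈ 447.4

447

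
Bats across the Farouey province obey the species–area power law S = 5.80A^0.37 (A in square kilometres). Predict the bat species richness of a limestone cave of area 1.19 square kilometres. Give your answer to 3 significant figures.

S = 5.8 × 1.19^0.37
ln S = ln 5.8 + 0.37 × ln 1.19 = 1.7579 + 0.37 × 0.1740 = 1.8222
S = e^1.8222 ≈ 6.186

6.19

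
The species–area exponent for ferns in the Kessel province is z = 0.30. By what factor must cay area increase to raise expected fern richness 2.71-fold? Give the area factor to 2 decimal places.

(A₂/A₁)^0.3 = 2.71, so A₂/A₁ = 2.71^(1/0.3) = 2.71^3.333
ln(A₂/A₁) = ln 2.71 / 0.3 = 0.9969 / 0.3 = 3.3232
A₂/A₁ = e^3.3232 ≈ 27.75

27.75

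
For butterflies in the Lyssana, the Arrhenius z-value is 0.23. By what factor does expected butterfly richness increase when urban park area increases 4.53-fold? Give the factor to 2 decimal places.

1.42

S₂/S₁ = (A₂/A₁)^z = 4.53^0.23
ln(S₂/S₁) = 0.23 × ln 4.53 = 0.23 × 1.5107 = 0.3475
S₂/S₁ = e^0.3475 ≈ 1.415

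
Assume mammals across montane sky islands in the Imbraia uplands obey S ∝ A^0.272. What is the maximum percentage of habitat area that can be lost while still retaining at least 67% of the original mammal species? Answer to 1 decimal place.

77.1%

Need (A_new/A_old)^0.272 = 0.67, so A_new/A_old = 0.67^(1/0.272) = 0.67^3.676
ln(A_new/A_old) = ln 0.67 / 0.272 = -0.4005 / 0.272 = -1.4723
A_new/A_old = e^-1.4723 ≈ 0.2294
Fraction that can be lost = 1 − 0.2294 = 0.7706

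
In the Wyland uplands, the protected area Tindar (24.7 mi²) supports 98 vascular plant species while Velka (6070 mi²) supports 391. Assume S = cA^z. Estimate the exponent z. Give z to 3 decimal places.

Taking logs: ln S = ln c + z ln A, so z = (ln S₂ − ln S₁)/(ln A₂ − ln A₁).
z = ln(391/98) / ln(6070/24.7) = ln(3.99) / ln(245.7) = 1.3837 / 5.5043 = 0.2514

0.251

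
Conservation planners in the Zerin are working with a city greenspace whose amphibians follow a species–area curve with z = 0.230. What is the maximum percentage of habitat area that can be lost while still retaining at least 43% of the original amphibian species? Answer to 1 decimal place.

Need (A_new/A_old)^0.23 = 0.43, so A_new/A_old = 0.43^(1/0.23) = 0.43^4.348
ln(A_new/A_old) = ln 0.43 / 0.23 = -0.8440 / 0.23 = -3.6694
A_new/A_old = e^-3.6694 ≈ 0.02549
Fraction that can be lost = 1 − 0.02549 = 0.9745

97.5%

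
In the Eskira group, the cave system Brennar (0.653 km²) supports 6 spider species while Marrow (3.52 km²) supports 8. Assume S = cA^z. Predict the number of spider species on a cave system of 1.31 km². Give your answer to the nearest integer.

z = ln(8/6) / ln(3.52/0.653) = 0.2877 / 1.6846 = 0.1708
c = 6 / 0.653^0.1708 = 6 / 0.9298 = 6.453
S₃ = 6.453 × 1.31^0.1708 = 6.453 × 1.047 ≈ 6.757

7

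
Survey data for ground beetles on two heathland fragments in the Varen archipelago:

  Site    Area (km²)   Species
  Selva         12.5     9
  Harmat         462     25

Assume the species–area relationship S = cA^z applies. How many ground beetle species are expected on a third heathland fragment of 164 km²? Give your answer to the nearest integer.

19

z = ln(25/9) / ln(462/12.5) = 1.0217 / 3.6098 = 0.2830
c = 9 / 12.5^0.2830 = 9 / 2.044 = 4.403
S₃ = 4.403 × 164^0.2830 = 4.403 × 4.235 ≈ 18.65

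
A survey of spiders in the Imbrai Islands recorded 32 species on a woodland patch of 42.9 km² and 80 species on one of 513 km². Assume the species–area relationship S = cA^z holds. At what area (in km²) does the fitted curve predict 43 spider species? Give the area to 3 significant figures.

95.5 km²

z = ln(80/32) / ln(513/42.9) = 0.9163 / 2.4814 = 0.3693
c = 32 / 42.9^0.3693 = 32 / 4.007 = 7.986
A = (43/7.986)^(1/0.3693) ⇒ ln A = ln(5.384)/0.3693 = 4.5590
A = e^4.5590 ≈ 95.49 km²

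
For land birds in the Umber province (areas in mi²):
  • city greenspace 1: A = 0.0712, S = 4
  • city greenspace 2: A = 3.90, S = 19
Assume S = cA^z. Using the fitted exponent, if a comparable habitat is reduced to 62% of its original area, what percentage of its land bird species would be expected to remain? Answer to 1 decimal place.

83.0%

z = ln(19/4) / ln(3.9/0.0712) = 1.5581 / 4.0032 = 0.3892
S_new/S_old = (A_new/A_old)^z = 0.62^0.3892 = exp(0.3892 × -0.4780) = 0.8302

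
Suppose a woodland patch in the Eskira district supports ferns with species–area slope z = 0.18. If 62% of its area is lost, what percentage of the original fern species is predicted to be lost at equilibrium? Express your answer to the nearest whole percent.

16%

S_new/S_old = (A_new/A_old)^z = 0.38^0.18
= exp(0.18 × ln 0.38) = exp(0.18 × -0.9676) = exp(-0.1742) ≈ 0.8402
Fraction lost = 1 − 0.8402 = 0.1598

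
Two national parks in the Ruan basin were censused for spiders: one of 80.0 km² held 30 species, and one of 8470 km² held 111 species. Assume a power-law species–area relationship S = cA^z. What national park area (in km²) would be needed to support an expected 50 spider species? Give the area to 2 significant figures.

490 km²

z = ln(111/30) / ln(8470/80) = 1.3083 / 4.6623 = 0.2806
c = 30 / 80^0.2806 = 30 / 3.42 = 8.771
A = (50/8.771)^(1/0.2806) ⇒ ln A = ln(5.7)/0.2806 = 6.2024
A = e^6.2024 ≈ 493.9 km²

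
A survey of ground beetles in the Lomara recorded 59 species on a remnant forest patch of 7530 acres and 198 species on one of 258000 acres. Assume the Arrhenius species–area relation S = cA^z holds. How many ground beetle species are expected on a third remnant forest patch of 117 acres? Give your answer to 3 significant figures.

z = ln(198/59) / ln(258000/7530) = 1.2107 / 3.5341 = 0.3426
c = 59 / 7530^0.3426 = 59 / 21.29 = 2.771
S₃ = 2.771 × 117^0.3426 = 2.771 × 5.111 ≈ 14.17

14.2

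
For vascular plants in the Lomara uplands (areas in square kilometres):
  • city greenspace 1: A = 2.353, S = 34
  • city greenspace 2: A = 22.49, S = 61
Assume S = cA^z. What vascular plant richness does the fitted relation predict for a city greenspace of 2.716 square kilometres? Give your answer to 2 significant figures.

35

z = ln(61/34) / ln(22.49/2.353) = 0.5845 / 2.2574 = 0.2589
c = 34 / 2.353^0.2589 = 34 / 1.248 = 27.24
S₃ = 27.24 × 2.716^0.2589 = 27.24 × 1.295 ≈ 35.29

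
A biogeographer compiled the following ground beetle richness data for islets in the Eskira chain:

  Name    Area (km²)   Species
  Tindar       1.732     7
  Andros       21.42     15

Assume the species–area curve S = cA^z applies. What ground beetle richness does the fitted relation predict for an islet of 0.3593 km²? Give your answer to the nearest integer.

4

z = ln(15/7) / ln(21.42/1.732) = 0.7621 / 2.5150 = 0.3030
c = 7 / 1.732^0.3030 = 7 / 1.181 = 5.927
S₃ = 5.927 × 0.3593^0.3030 = 5.927 × 0.7333 ≈ 4.346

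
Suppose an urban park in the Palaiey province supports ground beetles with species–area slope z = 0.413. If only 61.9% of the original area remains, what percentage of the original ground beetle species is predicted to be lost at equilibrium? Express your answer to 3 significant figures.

S_new/S_old = (A_new/A_old)^z = 0.619^0.413
= exp(0.413 × ln 0.619) = exp(0.413 × -0.4797) = exp(-0.1981) ≈ 0.8203
Fraction lost = 1 − 0.8203 = 0.1797

18.0%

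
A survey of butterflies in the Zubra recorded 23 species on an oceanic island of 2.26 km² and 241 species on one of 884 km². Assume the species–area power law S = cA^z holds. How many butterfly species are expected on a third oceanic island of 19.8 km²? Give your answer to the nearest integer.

54

z = ln(241/23) / ln(884/2.26) = 2.3493 / 5.9691 = 0.3936
c = 23 / 2.26^0.3936 = 23 / 1.378 = 16.69
S₃ = 16.69 × 19.8^0.3936 = 16.69 × 3.238 ≈ 54.04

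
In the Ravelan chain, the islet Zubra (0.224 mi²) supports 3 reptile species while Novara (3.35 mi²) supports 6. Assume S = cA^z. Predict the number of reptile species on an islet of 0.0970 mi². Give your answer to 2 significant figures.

2.4

z = ln(6/3) / ln(3.35/0.224) = 0.6931 / 2.7051 = 0.2562
c = 3 / 0.224^0.2562 = 3 / 0.6816 = 4.402
S₃ = 4.402 × 0.097^0.2562 = 4.402 × 0.55 ≈ 2.421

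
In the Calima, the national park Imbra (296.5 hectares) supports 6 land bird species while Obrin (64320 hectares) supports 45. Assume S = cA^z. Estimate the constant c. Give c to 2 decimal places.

0.71

z = ln(S₂/S₁) / ln(A₂/A₁) = ln(45/6) / ln(64320/296.5) = 2.0149 / 5.3796 = 0.3745
c = S₁ / A₁^z = 6 / 296.5^0.3745 = 6 / 8.431 = 0.7116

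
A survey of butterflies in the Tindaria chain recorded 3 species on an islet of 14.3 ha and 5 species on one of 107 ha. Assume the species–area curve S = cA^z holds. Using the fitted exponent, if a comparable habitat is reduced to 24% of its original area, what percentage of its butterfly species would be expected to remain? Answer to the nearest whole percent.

70%

z = ln(5/3) / ln(107/14.3) = 0.5108 / 2.0126 = 0.2538
S_new/S_old = (A_new/A_old)^z = 0.24^0.2538 = exp(0.2538 × -1.4271) = 0.6961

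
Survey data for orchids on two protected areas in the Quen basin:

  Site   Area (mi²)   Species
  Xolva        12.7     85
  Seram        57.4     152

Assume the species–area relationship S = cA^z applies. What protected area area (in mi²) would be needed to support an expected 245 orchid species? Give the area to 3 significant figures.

198 mi²

z = ln(152/85) / ln(57.4/12.7) = 0.5812 / 1.5084 = 0.3853
c = 85 / 12.7^0.3853 = 85 / 2.663 = 31.92
A = (245/31.92)^(1/0.3853) ⇒ ln A = ln(7.675)/0.3853 = 5.2890
A = e^5.2890 ≈ 198.1 mi²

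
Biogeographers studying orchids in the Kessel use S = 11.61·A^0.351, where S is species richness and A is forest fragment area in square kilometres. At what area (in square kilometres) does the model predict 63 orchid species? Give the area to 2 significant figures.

63 = 11.61 × A^0.351  ⇒  A^0.351 = 63/11.61 = 5.426
ln A = ln(5.426) / 0.351 = 1.6913 / 0.351 = 4.8184
A = e^4.8184 ≈ 123.8 square kilometres

120 square kilometres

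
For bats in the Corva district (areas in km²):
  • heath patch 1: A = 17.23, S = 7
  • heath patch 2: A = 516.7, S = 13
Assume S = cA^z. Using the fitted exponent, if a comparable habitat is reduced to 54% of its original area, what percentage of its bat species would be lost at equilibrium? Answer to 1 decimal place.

10.6%

z = ln(13/7) / ln(516.7/17.23) = 0.6190 / 3.4008 = 0.1820
S_new/S_old = (A_new/A_old)^z = 0.54^0.1820 = exp(0.1820 × -0.6162) = 0.8939
Fraction lost = 1 − 0.8939 = 0.1061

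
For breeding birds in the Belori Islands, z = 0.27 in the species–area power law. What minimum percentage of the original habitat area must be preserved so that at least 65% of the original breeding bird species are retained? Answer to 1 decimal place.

20.3%

Need (A_new/A_old)^0.27 = 0.65, so A_new/A_old = 0.65^(1/0.27) = 0.65^3.704
ln(A_new/A_old) = ln 0.65 / 0.27 = -0.4308 / 0.27 = -1.5955
A_new/A_old = e^-1.5955 ≈ 0.2028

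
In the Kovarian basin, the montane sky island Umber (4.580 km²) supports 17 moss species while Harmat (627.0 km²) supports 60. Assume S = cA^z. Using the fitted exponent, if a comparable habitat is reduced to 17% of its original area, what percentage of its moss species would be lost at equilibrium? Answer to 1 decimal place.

z = ln(60/17) / ln(627/4.58) = 1.2611 / 4.9192 = 0.2564
S_new/S_old = (A_new/A_old)^z = 0.17^0.2564 = exp(0.2564 × -1.7720) = 0.6349
Fraction lost = 1 − 0.6349 = 0.3651

36.5%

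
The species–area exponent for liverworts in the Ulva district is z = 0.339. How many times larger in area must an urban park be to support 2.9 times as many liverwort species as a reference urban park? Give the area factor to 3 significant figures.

(A₂/A₁)^0.339 = 2.9, so A₂/A₁ = 2.9^(1/0.339) = 2.9^2.95
ln(A₂/A₁) = ln 2.9 / 0.339 = 1.0647 / 0.339 = 3.1407
A₂/A₁ = e^3.1407 ≈ 23.12

23.1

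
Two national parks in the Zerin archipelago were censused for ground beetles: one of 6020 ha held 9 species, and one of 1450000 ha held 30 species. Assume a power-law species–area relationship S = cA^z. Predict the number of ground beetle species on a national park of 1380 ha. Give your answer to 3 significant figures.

z = ln(30/9) / ln(1450000/6020) = 1.2040 / 5.4842 = 0.2195
c = 9 / 6020^0.2195 = 9 / 6.757 = 1.332
S₃ = 1.332 × 1380^0.2195 = 1.332 × 4.89 ≈ 6.513

6.51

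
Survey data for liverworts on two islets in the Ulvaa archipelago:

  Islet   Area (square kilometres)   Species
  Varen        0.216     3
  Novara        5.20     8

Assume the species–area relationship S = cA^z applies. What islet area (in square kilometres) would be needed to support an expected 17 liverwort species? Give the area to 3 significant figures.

59.9 square kilometres

z = ln(8/3) / ln(5.2/0.216) = 0.9808 / 3.1811 = 0.3083
c = 3 / 0.216^0.3083 = 3 / 0.6234 = 4.812
A = (17/4.812)^(1/0.3083) ⇒ ln A = ln(3.533)/0.3083 = 4.0934
A = e^4.0934 ≈ 59.94 square kilometres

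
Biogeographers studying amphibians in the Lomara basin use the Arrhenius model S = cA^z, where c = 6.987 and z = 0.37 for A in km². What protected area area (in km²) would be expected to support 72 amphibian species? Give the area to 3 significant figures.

72 = 6.987 × A^0.37  ⇒  A^0.37 = 72/6.987 = 10.3
ln A = ln(10.3) / 0.37 = 2.3326 / 0.37 = 6.3044
A = e^6.3044 ≈ 547 km²

547 km²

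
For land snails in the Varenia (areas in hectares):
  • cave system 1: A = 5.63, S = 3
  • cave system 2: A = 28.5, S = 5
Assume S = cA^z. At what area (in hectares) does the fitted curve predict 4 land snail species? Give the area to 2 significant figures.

z = ln(5/3) / ln(28.5/5.63) = 0.5108 / 1.6218 = 0.3150
c = 3 / 5.63^0.3150 = 3 / 1.723 = 1.741
A = (4/1.741)^(1/0.3150) ⇒ ln A = ln(2.298)/0.3150 = 2.6415
A = e^2.6415 ≈ 14.03 hectares

14 hectares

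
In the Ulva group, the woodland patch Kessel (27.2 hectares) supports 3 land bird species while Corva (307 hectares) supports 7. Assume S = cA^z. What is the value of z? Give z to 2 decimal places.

0.35

Taking logs: ln S = ln c + z ln A, so z = (ln S₂ − ln S₁)/(ln A₂ − ln A₁).
z = ln(7/3) / ln(307/27.2) = ln(2.333) / ln(11.29) = 0.8473 / 2.4236 = 0.3496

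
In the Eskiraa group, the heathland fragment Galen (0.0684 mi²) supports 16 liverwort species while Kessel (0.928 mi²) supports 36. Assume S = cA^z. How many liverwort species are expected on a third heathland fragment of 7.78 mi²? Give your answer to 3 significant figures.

69.7

z = ln(36/16) / ln(0.928/0.0684) = 0.8109 / 2.6077 = 0.3110
c = 16 / 0.0684^0.3110 = 16 / 0.4342 = 36.85
S₃ = 36.85 × 7.78^0.3110 = 36.85 × 1.893 ≈ 69.74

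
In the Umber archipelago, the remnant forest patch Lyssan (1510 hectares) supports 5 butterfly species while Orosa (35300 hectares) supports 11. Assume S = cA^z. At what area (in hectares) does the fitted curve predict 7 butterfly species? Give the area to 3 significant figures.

5800 hectares

z = ln(11/5) / ln(35300/1510) = 0.7885 / 3.1518 = 0.2502
c = 5 / 1510^0.2502 = 5 / 6.241 = 0.8011
A = (7/0.8011)^(1/0.2502) ⇒ ln A = ln(8.738)/0.2502 = 8.6649
A = e^8.6649 ≈ 5796 hectares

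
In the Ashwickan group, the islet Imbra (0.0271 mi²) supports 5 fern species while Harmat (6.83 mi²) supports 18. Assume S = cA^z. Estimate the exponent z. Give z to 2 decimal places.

Taking logs: ln S = ln c + z ln A, so z = (ln S₂ − ln S₁)/(ln A₂ − ln A₁).
z = ln(18/5) / ln(6.83/0.0271) = ln(3.6) / ln(252) = 1.2809 / 5.5295 = 0.2317

0.23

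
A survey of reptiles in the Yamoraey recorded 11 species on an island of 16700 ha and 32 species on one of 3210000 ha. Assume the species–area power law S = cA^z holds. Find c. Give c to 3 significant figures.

z = ln(S₂/S₁) / ln(A₂/A₁) = ln(32/11) / ln(3210000/16700) = 1.0678 / 5.2586 = 0.2031
c = S₁ / A₁^z = 11 / 16700^0.2031 = 11 / 7.203 = 1.527

1.53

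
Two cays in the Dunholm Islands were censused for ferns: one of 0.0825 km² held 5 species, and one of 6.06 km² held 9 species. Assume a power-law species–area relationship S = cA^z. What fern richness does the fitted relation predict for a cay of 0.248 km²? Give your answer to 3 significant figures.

5.81

z = ln(9/5) / ln(6.06/0.0825) = 0.5878 / 4.2967 = 0.1368
c = 5 / 0.0825^0.1368 = 5 / 0.7108 = 7.034
S₃ = 7.034 × 0.248^0.1368 = 7.034 × 0.8263 ≈ 5.812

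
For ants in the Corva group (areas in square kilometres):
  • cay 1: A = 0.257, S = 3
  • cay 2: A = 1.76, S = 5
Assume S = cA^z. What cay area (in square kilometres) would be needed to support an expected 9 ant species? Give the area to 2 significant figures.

16 square kilometres

z = ln(5/3) / ln(1.76/0.257) = 0.5108 / 1.9240 = 0.2655
c = 3 / 0.257^0.2655 = 3 / 0.6972 = 4.303
A = (9/4.303)^(1/0.2655) ⇒ ln A = ln(2.091)/0.2655 = 2.7792
A = e^2.7792 ≈ 16.11 square kilometres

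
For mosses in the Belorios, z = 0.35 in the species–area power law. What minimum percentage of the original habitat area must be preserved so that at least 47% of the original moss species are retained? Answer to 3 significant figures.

Need (A_new/A_old)^0.35 = 0.47, so A_new/A_old = 0.47^(1/0.35) = 0.47^2.857
ln(A_new/A_old) = ln 0.47 / 0.35 = -0.7550 / 0.35 = -2.1572
A_new/A_old = e^-2.1572 ≈ 0.1156

11.6%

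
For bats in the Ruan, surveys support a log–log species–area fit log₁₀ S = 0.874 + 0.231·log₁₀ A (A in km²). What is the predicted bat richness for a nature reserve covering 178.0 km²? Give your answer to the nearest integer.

25

S = 7.482 × 178^0.231 = 7.482 × 3.31 ≈ 24.77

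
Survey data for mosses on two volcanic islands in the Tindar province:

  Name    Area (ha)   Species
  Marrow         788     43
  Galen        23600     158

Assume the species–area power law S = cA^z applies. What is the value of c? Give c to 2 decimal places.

z = ln(S₂/S₁) / ln(A₂/A₁) = ln(158/43) / ln(23600/788) = 1.3014 / 3.3995 = 0.3828
c = S₁ / A₁^z = 43 / 788^0.3828 = 43 / 12.85 = 3.347

3.35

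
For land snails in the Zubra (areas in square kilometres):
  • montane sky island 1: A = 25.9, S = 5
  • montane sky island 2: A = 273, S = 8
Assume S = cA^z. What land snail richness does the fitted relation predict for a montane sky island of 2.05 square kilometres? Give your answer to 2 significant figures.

z = ln(8/5) / ln(273/25.9) = 0.4700 / 2.3552 = 0.1996
c = 5 / 25.9^0.1996 = 5 / 1.914 = 2.612
S₃ = 2.612 × 2.05^0.1996 = 2.612 × 1.154 ≈ 3.014

3.0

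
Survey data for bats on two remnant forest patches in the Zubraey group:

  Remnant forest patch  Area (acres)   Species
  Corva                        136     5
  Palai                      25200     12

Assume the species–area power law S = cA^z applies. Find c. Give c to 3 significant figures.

2.19

z = ln(S₂/S₁) / ln(A₂/A₁) = ln(12/5) / ln(25200/136) = 0.8755 / 5.2219 = 0.1677
c = S₁ / A₁^z = 5 / 136^0.1677 = 5 / 2.279 = 2.194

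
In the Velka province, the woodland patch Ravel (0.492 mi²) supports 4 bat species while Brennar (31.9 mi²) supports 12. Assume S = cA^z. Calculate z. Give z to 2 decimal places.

Taking logs: ln S = ln c + z ln A, so z = (ln S₂ − ln S₁)/(ln A₂ − ln A₁).
z = ln(12/4) / ln(31.9/0.492) = ln(3) / ln(64.84) = 1.0986 / 4.1719 = 0.2633

0.26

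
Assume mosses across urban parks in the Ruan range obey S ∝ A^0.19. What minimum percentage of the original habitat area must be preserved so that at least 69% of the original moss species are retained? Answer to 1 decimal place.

14.2%

Need (A_new/A_old)^0.19 = 0.69, so A_new/A_old = 0.69^(1/0.19) = 0.69^5.263
ln(A_new/A_old) = ln 0.69 / 0.19 = -0.3711 / 0.19 = -1.9530
A_new/A_old = e^-1.9530 ≈ 0.1419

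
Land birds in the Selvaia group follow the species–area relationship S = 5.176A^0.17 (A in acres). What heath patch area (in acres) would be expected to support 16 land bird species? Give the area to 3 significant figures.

764 acres

16 = 5.176 × A^0.17  ⇒  A^0.17 = 16/5.176 = 3.091
ln A = ln(3.091) / 0.17 = 1.1286 / 0.17 = 6.6386
A = e^6.6386 ≈ 764 acres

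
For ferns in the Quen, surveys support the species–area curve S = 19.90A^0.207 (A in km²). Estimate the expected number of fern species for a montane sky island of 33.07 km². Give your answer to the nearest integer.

S = 19.9 × 33.07^0.207 = 19.9 × 2.063 ≈ 41.06

41 species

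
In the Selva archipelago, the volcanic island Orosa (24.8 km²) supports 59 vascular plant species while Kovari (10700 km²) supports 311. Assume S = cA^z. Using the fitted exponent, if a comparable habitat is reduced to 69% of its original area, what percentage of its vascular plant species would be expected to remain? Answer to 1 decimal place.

z = ln(311/59) / ln(10700/24.8) = 1.6623 / 6.0672 = 0.2740
S_new/S_old = (A_new/A_old)^z = 0.69^0.2740 = exp(0.2740 × -0.3711) = 0.9033

90.3%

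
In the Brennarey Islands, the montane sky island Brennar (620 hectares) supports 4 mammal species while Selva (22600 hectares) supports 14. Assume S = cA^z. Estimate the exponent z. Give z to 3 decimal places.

Taking logs: ln S = ln c + z ln A, so z = (ln S₂ − ln S₁)/(ln A₂ − ln A₁).
z = ln(14/4) / ln(22600/620) = ln(3.5) / ln(36.45) = 1.2528 / 3.5960 = 0.3484

0.348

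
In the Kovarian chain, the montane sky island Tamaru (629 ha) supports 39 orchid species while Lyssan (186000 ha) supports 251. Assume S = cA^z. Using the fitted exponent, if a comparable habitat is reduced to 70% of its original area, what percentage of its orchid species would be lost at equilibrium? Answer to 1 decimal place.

11.0%

z = ln(251/39) / ln(186000/629) = 1.8619 / 5.6894 = 0.3273
S_new/S_old = (A_new/A_old)^z = 0.7^0.3273 = exp(0.3273 × -0.3567) = 0.8898
Fraction lost = 1 − 0.8898 = 0.1102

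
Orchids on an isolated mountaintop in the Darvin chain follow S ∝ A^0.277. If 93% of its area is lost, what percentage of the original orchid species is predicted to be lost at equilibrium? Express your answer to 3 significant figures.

52.1%

S_new/S_old = (A_new/A_old)^z = 0.07^0.277
= exp(0.277 × ln 0.07) = exp(0.277 × -2.6593) = exp(-0.7366) ≈ 0.4787
Fraction lost = 1 − 0.4787 = 0.5213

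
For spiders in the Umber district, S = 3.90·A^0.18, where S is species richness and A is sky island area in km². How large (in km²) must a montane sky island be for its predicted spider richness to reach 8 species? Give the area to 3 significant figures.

54.1 km²

8 = 3.9 × A^0.18  ⇒  A^0.18 = 8/3.9 = 2.051
ln A = ln(2.051) / 0.18 = 0.7185 / 0.18 = 3.9915
A = e^3.9915 ≈ 54.13 km²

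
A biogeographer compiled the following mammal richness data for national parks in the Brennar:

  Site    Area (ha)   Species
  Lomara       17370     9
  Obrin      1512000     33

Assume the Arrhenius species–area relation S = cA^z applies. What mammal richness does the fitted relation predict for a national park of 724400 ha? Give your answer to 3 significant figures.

z = ln(33/9) / ln(1512000/17370) = 1.2993 / 4.4664 = 0.2909
c = 9 / 17370^0.2909 = 9 / 17.11 = 0.5259
S₃ = 0.5259 × 724400^0.2909 = 0.5259 × 50.66 ≈ 26.64

26.6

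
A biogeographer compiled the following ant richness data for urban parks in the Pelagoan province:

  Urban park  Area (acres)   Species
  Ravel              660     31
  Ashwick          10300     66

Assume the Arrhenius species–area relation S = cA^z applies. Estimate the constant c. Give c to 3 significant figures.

z = ln(S₂/S₁) / ln(A₂/A₁) = ln(66/31) / ln(10300/660) = 0.7557 / 2.7477 = 0.2750
c = S₁ / A₁^z = 31 / 660^0.2750 = 31 / 5.963 = 5.199

5.20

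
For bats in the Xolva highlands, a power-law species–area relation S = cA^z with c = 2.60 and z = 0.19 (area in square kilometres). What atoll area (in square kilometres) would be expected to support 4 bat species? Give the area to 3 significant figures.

4 = 2.6 × A^0.19  ⇒  A^0.19 = 4/2.6 = 1.538
ln A = ln(1.538) / 0.19 = 0.4308 / 0.19 = 2.2673
A = e^2.2673 ≈ 9.653 square kilometres

9.65 square kilometres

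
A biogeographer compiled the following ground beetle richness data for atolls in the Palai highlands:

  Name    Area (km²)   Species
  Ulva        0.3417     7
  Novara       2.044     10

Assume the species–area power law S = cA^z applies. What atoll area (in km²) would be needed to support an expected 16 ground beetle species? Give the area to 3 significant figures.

z = ln(10/7) / ln(2.044/0.3417) = 0.3567 / 1.7887 = 0.1994
c = 7 / 0.3417^0.1994 = 7 / 0.8073 = 8.671
A = (16/8.671)^(1/0.1994) ⇒ ln A = ln(1.845)/0.1994 = 3.0720
A = e^3.0720 ≈ 21.58 km²

21.6 km²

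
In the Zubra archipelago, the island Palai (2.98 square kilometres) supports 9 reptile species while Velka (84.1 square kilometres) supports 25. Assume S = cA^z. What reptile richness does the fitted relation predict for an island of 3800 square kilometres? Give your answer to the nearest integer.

80

z = ln(25/9) / ln(84.1/2.98) = 1.0217 / 3.3401 = 0.3059
c = 9 / 2.98^0.3059 = 9 / 1.397 = 6.445
S₃ = 6.445 × 3800^0.3059 = 6.445 × 12.44 ≈ 80.2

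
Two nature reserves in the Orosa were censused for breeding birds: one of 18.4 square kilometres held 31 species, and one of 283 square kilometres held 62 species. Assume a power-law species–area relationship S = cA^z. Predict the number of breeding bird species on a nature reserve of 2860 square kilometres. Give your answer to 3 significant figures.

z = ln(62/31) / ln(283/18.4) = 0.6931 / 2.7331 = 0.2536
c = 31 / 18.4^0.2536 = 31 / 2.093 = 14.81
S₃ = 14.81 × 2860^0.2536 = 14.81 × 7.526 ≈ 111.5

111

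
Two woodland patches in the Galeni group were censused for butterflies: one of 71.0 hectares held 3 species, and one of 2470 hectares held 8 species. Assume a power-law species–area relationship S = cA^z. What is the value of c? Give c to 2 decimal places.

z = ln(S₂/S₁) / ln(A₂/A₁) = ln(8/3) / ln(2470/71) = 0.9808 / 3.5493 = 0.2763
c = S₁ / A₁^z = 3 / 71^0.2763 = 3 / 3.248 = 0.9237

0.92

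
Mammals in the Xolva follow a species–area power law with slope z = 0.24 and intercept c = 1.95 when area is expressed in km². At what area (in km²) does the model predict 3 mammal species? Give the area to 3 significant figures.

6.02 km²

3 = 1.95 × A^0.24  ⇒  A^0.24 = 3/1.95 = 1.538
ln A = ln(1.538) / 0.24 = 0.4308 / 0.24 = 1.7949
A = e^1.7949 ≈ 6.019 km²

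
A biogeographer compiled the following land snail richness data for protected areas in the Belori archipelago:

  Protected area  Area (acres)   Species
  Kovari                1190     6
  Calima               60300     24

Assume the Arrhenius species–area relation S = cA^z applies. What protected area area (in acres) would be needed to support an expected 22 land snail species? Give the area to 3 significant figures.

47100 acres

z = ln(24/6) / ln(60300/1190) = 1.3863 / 3.9254 = 0.3532
c = 6 / 1190^0.3532 = 6 / 12.19 = 0.492
A = (22/0.492)^(1/0.3532) ⇒ ln A = ln(44.71)/0.3532 = 10.7607
A = e^10.7607 ≈ 47132 acres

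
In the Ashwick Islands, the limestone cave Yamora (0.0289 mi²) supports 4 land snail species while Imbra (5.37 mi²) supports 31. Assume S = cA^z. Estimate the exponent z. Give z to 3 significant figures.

0.392

Taking logs: ln S = ln c + z ln A, so z = (ln S₂ − ln S₁)/(ln A₂ − ln A₁).
z = ln(31/4) / ln(5.37/0.0289) = ln(7.75) / ln(185.8) = 2.0477 / 5.2247 = 0.3919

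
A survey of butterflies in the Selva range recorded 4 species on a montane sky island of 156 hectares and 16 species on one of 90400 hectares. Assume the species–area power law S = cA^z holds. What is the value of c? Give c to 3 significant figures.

z = ln(S₂/S₁) / ln(A₂/A₁) = ln(16/4) / ln(90400/156) = 1.3863 / 6.3621 = 0.2179
c = S₁ / A₁^z = 4 / 156^0.2179 = 4 / 3.005 = 1.331

1.33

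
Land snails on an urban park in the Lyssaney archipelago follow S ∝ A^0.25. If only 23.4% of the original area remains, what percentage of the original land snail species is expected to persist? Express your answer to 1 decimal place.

69.6%

S_new/S_old = (A_new/A_old)^z = 0.234^0.25
= exp(0.25 × ln 0.234) = exp(0.25 × -1.4524) = exp(-0.3631) ≈ 0.6955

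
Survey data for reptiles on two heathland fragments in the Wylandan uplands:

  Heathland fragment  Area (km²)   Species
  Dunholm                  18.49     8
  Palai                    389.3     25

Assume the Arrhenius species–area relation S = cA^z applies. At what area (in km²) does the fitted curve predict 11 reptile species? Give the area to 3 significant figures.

43.3 km²

z = ln(25/8) / ln(389.3/18.49) = 1.1394 / 3.0471 = 0.3739
c = 8 / 18.49^0.3739 = 8 / 2.977 = 2.687
A = (11/2.687)^(1/0.3739) ⇒ ln A = ln(4.093)/0.3739 = 3.7689
A = e^3.7689 ≈ 43.33 km²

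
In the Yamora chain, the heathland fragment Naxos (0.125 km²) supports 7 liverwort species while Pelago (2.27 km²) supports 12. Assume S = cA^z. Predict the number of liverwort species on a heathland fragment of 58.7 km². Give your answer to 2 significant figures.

z = ln(12/7) / ln(2.27/0.125) = 0.5390 / 2.8992 = 0.1859
c = 7 / 0.125^0.1859 = 7 / 0.6794 = 10.3
S₃ = 10.3 × 58.7^0.1859 = 10.3 × 2.132 ≈ 21.97

22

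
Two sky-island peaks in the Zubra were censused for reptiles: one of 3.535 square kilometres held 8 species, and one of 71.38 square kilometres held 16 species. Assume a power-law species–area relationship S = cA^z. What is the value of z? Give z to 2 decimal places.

Taking logs: ln S = ln c + z ln A, so z = (ln S₂ − ln S₁)/(ln A₂ − ln A₁).
z = ln(16/8) / ln(71.38/3.535) = ln(2) / ln(20.19) = 0.6931 / 3.0053 = 0.2306

0.23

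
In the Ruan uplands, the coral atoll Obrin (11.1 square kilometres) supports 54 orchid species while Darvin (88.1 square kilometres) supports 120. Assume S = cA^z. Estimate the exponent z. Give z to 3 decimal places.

0.385

Taking logs: ln S = ln c + z ln A, so z = (ln S₂ − ln S₁)/(ln A₂ − ln A₁).
z = ln(120/54) / ln(88.1/11.1) = ln(2.222) / ln(7.937) = 0.7985 / 2.0715 = 0.3855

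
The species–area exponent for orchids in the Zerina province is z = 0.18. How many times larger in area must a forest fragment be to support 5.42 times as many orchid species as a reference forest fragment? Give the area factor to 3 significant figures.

(A₂/A₁)^0.18 = 5.42, so A₂/A₁ = 5.42^(1/0.18) = 5.42^5.556
ln(A₂/A₁) = ln 5.42 / 0.18 = 1.6901 / 0.18 = 9.3894
A₂/A₁ = e^9.3894 ≈ 11961

12000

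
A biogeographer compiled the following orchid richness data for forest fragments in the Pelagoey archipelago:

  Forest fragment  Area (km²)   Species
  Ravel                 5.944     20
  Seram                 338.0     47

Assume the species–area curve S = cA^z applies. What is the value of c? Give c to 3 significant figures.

z = ln(S₂/S₁) / ln(A₂/A₁) = ln(47/20) / ln(338/5.944) = 0.8544 / 4.0407 = 0.2115
c = S₁ / A₁^z = 20 / 5.944^0.2115 = 20 / 1.458 = 13.72

13.7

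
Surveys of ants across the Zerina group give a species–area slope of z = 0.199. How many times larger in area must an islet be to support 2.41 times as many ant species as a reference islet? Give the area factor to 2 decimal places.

(A₂/A₁)^0.199 = 2.41, so A₂/A₁ = 2.41^(1/0.199) = 2.41^5.025
ln(A₂/A₁) = ln 2.41 / 0.199 = 0.8796 / 0.199 = 4.4202
A₂/A₁ = e^4.4202 ≈ 83.12

83.12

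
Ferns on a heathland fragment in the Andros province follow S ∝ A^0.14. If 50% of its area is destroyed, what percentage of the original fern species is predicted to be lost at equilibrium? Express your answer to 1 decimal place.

9.2%

S_new/S_old = (A_new/A_old)^z = 0.5^0.14
= exp(0.14 × ln 0.5) = exp(0.14 × -0.6931) = exp(-0.0970) ≈ 0.9075
Fraction lost = 1 − 0.9075 = 0.09248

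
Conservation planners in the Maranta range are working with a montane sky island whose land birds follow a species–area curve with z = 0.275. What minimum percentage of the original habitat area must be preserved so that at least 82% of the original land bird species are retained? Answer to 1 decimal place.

48.6%

Need (A_new/A_old)^0.275 = 0.82, so A_new/A_old = 0.82^(1/0.275) = 0.82^3.636
ln(A_new/A_old) = ln 0.82 / 0.275 = -0.1985 / 0.275 = -0.7216
A_new/A_old = e^-0.7216 ≈ 0.486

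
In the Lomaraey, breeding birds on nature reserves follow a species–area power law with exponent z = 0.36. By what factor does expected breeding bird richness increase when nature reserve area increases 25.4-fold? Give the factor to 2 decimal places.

S₂/S₁ = (A₂/A₁)^z = 25.4^0.36
ln(S₂/S₁) = 0.36 × ln 25.4 = 0.36 × 3.2347 = 1.1645
S₂/S₁ = e^1.1645 ≈ 3.204

3.20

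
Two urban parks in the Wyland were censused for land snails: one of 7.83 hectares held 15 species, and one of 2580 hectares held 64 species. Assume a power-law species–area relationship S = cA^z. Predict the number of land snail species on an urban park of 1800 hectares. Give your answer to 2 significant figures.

z = ln(64/15) / ln(2580/7.83) = 1.4508 / 5.7976 = 0.2502
c = 15 / 7.83^0.2502 = 15 / 1.674 = 8.963
S₃ = 8.963 × 1800^0.2502 = 8.963 × 6.526 ≈ 58.49

58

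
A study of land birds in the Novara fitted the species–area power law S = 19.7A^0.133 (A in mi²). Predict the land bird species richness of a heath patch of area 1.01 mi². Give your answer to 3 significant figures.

S = 19.7 × 1.01^0.133
ln S = ln 19.7 + 0.133 × ln 1.01 = 2.9806 + 0.133 × 0.0100 = 2.9819
S = e^2.9819 ≈ 19.73

19.7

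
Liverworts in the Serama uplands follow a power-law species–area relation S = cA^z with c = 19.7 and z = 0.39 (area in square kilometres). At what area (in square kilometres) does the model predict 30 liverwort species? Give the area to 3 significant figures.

2.94 square kilometres

30 = 19.7 × A^0.39  ⇒  A^0.39 = 30/19.7 = 1.523
ln A = ln(1.523) / 0.39 = 0.4206 / 0.39 = 1.0784
A = e^1.0784 ≈ 2.94 square kilometres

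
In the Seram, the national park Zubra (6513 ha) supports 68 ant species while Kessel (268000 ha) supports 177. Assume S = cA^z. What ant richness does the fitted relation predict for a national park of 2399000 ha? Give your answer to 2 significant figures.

310

z = ln(177/68) / ln(268000/6513) = 0.9566 / 3.7172 = 0.2574
c = 68 / 6513^0.2574 = 68 / 9.583 = 7.096
S₃ = 7.096 × 2399000^0.2574 = 7.096 × 43.85 ≈ 311.1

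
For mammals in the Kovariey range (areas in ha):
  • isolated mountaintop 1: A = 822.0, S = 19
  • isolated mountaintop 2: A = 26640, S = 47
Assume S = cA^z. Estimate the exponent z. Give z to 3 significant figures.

Taking logs: ln S = ln c + z ln A, so z = (ln S₂ − ln S₁)/(ln A₂ − ln A₁).
z = ln(47/19) / ln(26640/822) = ln(2.474) / ln(32.41) = 0.9057 / 3.4784 = 0.2604

0.260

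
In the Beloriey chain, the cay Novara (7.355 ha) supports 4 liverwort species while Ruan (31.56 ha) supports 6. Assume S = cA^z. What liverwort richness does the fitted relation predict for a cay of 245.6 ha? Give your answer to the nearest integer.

z = ln(6/4) / ln(31.56/7.355) = 0.4055 / 1.4565 = 0.2784
c = 4 / 7.355^0.2784 = 4 / 1.743 = 2.295
S₃ = 2.295 × 245.6^0.2784 = 2.295 × 4.628 ≈ 10.62

11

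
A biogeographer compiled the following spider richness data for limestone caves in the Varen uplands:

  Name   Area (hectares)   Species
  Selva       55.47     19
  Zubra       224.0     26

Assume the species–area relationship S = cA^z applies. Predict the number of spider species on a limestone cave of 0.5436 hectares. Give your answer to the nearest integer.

z = ln(26/19) / ln(224/55.47) = 0.3137 / 1.3958 = 0.2247
c = 19 / 55.47^0.2247 = 19 / 2.466 = 7.706
S₃ = 7.706 × 0.5436^0.2247 = 7.706 × 0.872 ≈ 6.72

7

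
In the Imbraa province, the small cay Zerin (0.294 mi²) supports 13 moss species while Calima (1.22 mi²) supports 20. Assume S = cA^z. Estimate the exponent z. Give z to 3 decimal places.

Taking logs: ln S = ln c + z ln A, so z = (ln S₂ − ln S₁)/(ln A₂ − ln A₁).
z = ln(20/13) / ln(1.22/0.294) = ln(1.538) / ln(4.15) = 0.4308 / 1.4230 = 0.3027

0.303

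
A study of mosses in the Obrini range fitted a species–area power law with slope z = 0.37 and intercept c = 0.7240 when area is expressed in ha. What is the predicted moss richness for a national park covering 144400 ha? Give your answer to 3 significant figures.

58.7

S = 0.724 × 144400^0.37
ln S = ln 0.724 + 0.37 × ln 144400 = -0.3230 + 0.37 × 11.8803 = 4.0728
S = e^4.0728 ≈ 58.72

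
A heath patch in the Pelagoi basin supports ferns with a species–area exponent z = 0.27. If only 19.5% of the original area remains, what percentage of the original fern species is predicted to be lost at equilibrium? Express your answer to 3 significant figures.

S_new/S_old = (A_new/A_old)^z = 0.195^0.27
= exp(0.27 × ln 0.195) = exp(0.27 × -1.6348) = exp(-0.4414) ≈ 0.6431
Fraction lost = 1 − 0.6431 = 0.3569

35.7%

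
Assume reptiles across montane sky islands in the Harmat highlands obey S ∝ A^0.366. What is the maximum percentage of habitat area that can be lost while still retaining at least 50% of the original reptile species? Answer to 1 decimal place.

85.0%

Need (A_new/A_old)^0.366 = 0.5, so A_new/A_old = 0.5^(1/0.366) = 0.5^2.732
ln(A_new/A_old) = ln 0.5 / 0.366 = -0.6931 / 0.366 = -1.8938
A_new/A_old = e^-1.8938 ≈ 0.1505
Fraction that can be lost = 1 − 0.1505 = 0.8495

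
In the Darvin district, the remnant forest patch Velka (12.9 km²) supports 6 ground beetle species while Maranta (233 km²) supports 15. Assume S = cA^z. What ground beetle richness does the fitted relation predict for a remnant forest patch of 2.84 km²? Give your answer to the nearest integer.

4

z = ln(15/6) / ln(233/12.9) = 0.9163 / 2.8938 = 0.3166
c = 6 / 12.9^0.3166 = 6 / 2.247 = 2.67
S₃ = 2.67 × 2.84^0.3166 = 2.67 × 1.392 ≈ 3.716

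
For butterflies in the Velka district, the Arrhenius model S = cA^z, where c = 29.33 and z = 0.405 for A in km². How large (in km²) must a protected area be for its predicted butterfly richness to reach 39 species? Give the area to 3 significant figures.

2.02 km²

39 = 29.33 × A^0.405  ⇒  A^0.405 = 39/29.33 = 1.33
ln A = ln(1.33) / 0.405 = 0.2850 / 0.405 = 0.7036
A = e^0.7036 ≈ 2.021 km²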